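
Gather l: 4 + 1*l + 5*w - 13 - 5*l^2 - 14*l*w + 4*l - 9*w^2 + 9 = -5*l^2 + l*(5 - 14*w) - 9*w^2 + 5*w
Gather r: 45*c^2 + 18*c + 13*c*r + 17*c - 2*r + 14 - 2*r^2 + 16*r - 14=45*c^2 + 35*c - 2*r^2 + r*(13*c + 14)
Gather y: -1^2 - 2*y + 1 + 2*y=0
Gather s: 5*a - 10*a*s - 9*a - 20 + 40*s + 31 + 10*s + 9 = -4*a + s*(50 - 10*a) + 20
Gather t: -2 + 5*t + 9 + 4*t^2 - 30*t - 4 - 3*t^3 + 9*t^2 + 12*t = -3*t^3 + 13*t^2 - 13*t + 3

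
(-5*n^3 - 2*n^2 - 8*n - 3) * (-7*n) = 35*n^4 + 14*n^3 + 56*n^2 + 21*n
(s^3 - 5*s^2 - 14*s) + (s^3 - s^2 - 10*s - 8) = 2*s^3 - 6*s^2 - 24*s - 8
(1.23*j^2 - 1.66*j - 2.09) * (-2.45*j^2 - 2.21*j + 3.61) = -3.0135*j^4 + 1.3487*j^3 + 13.2294*j^2 - 1.3737*j - 7.5449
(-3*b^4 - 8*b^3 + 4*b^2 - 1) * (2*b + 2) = -6*b^5 - 22*b^4 - 8*b^3 + 8*b^2 - 2*b - 2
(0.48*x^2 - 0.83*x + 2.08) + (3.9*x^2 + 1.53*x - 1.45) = 4.38*x^2 + 0.7*x + 0.63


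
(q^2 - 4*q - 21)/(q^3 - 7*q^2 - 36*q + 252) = (q + 3)/(q^2 - 36)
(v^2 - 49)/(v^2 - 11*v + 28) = (v + 7)/(v - 4)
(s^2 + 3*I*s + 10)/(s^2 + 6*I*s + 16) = (s + 5*I)/(s + 8*I)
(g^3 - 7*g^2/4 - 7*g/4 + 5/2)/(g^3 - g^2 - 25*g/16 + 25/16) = 4*(g - 2)/(4*g - 5)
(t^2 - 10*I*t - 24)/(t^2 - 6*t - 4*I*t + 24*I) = (t - 6*I)/(t - 6)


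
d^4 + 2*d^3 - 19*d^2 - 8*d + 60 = (d - 3)*(d - 2)*(d + 2)*(d + 5)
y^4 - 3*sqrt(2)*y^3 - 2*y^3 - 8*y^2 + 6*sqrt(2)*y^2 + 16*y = y*(y - 2)*(y - 4*sqrt(2))*(y + sqrt(2))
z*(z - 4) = z^2 - 4*z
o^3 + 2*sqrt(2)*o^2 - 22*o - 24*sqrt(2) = (o - 3*sqrt(2))*(o + sqrt(2))*(o + 4*sqrt(2))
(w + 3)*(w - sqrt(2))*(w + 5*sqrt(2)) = w^3 + 3*w^2 + 4*sqrt(2)*w^2 - 10*w + 12*sqrt(2)*w - 30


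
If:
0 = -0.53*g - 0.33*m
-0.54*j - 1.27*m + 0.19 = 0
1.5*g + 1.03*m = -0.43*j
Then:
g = -0.10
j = -0.04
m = 0.17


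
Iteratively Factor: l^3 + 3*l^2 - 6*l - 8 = (l + 4)*(l^2 - l - 2) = (l - 2)*(l + 4)*(l + 1)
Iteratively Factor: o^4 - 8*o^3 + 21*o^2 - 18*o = (o)*(o^3 - 8*o^2 + 21*o - 18) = o*(o - 3)*(o^2 - 5*o + 6) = o*(o - 3)^2*(o - 2)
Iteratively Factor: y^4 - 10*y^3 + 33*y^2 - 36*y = (y)*(y^3 - 10*y^2 + 33*y - 36) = y*(y - 3)*(y^2 - 7*y + 12) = y*(y - 4)*(y - 3)*(y - 3)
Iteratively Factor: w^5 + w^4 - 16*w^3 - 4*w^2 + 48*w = (w - 2)*(w^4 + 3*w^3 - 10*w^2 - 24*w) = (w - 2)*(w + 2)*(w^3 + w^2 - 12*w) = (w - 2)*(w + 2)*(w + 4)*(w^2 - 3*w) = (w - 3)*(w - 2)*(w + 2)*(w + 4)*(w)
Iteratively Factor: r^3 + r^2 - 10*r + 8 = (r - 2)*(r^2 + 3*r - 4) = (r - 2)*(r + 4)*(r - 1)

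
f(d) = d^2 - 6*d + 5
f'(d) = 2*d - 6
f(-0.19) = 6.18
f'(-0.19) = -6.38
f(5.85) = 4.12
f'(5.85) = 5.70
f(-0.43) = 7.76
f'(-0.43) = -6.86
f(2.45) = -3.70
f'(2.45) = -1.10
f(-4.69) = 55.14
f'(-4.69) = -15.38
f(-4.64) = 54.37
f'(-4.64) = -15.28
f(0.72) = 1.20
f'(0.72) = -4.56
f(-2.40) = 25.16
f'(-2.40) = -10.80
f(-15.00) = 320.00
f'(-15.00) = -36.00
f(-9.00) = 140.00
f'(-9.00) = -24.00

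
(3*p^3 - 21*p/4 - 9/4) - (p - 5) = 3*p^3 - 25*p/4 + 11/4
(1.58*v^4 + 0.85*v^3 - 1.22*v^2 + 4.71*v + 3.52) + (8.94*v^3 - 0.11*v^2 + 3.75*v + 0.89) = 1.58*v^4 + 9.79*v^3 - 1.33*v^2 + 8.46*v + 4.41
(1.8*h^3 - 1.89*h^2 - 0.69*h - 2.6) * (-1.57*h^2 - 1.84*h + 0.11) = -2.826*h^5 - 0.3447*h^4 + 4.7589*h^3 + 5.1437*h^2 + 4.7081*h - 0.286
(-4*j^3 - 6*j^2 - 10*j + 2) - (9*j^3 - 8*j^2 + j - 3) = -13*j^3 + 2*j^2 - 11*j + 5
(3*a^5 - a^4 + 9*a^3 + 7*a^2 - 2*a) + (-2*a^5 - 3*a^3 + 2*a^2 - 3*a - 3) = a^5 - a^4 + 6*a^3 + 9*a^2 - 5*a - 3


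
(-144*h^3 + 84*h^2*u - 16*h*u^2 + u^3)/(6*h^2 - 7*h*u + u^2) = (24*h^2 - 10*h*u + u^2)/(-h + u)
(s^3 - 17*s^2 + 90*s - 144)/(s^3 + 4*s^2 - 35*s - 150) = (s^2 - 11*s + 24)/(s^2 + 10*s + 25)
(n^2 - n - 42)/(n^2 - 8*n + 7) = (n + 6)/(n - 1)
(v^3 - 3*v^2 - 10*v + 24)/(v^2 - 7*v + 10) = (v^2 - v - 12)/(v - 5)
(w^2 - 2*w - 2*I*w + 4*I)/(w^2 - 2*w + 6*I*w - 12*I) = (w - 2*I)/(w + 6*I)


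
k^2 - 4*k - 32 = (k - 8)*(k + 4)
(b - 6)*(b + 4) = b^2 - 2*b - 24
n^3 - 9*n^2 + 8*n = n*(n - 8)*(n - 1)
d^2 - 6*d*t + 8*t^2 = (d - 4*t)*(d - 2*t)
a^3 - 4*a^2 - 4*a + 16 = (a - 4)*(a - 2)*(a + 2)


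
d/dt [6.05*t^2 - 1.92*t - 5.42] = 12.1*t - 1.92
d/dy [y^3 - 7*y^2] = y*(3*y - 14)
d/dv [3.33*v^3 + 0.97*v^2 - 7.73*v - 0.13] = 9.99*v^2 + 1.94*v - 7.73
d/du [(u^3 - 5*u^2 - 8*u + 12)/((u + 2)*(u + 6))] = (u^2 + 12*u - 48)/(u^2 + 12*u + 36)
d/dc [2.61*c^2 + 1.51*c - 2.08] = 5.22*c + 1.51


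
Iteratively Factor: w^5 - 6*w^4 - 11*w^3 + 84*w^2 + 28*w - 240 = (w + 2)*(w^4 - 8*w^3 + 5*w^2 + 74*w - 120) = (w - 4)*(w + 2)*(w^3 - 4*w^2 - 11*w + 30) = (w - 4)*(w - 2)*(w + 2)*(w^2 - 2*w - 15) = (w - 4)*(w - 2)*(w + 2)*(w + 3)*(w - 5)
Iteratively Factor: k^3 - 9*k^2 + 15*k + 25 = (k + 1)*(k^2 - 10*k + 25) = (k - 5)*(k + 1)*(k - 5)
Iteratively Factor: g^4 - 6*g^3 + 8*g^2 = (g)*(g^3 - 6*g^2 + 8*g) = g*(g - 2)*(g^2 - 4*g) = g*(g - 4)*(g - 2)*(g)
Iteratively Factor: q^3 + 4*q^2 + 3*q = (q + 3)*(q^2 + q) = (q + 1)*(q + 3)*(q)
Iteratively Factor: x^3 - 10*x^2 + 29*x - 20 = (x - 5)*(x^2 - 5*x + 4) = (x - 5)*(x - 1)*(x - 4)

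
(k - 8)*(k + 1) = k^2 - 7*k - 8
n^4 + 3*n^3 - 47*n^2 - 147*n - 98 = (n - 7)*(n + 1)*(n + 2)*(n + 7)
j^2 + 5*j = j*(j + 5)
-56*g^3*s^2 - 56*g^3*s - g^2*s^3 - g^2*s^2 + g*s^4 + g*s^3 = s*(-8*g + s)*(7*g + s)*(g*s + g)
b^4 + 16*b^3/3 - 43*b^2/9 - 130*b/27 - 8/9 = (b - 4/3)*(b + 1/3)^2*(b + 6)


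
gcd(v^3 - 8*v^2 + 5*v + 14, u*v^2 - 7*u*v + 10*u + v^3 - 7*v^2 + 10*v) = v - 2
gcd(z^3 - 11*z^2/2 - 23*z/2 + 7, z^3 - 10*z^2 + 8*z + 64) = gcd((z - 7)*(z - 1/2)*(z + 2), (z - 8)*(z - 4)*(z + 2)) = z + 2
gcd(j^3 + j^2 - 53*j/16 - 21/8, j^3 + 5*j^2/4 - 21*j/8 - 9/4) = j^2 + 11*j/4 + 3/2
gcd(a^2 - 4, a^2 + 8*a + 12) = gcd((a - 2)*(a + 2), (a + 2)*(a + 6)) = a + 2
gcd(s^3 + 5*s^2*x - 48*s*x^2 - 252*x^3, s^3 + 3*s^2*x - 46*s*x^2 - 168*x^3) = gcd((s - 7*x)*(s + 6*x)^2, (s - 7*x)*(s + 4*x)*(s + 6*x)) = -s^2 + s*x + 42*x^2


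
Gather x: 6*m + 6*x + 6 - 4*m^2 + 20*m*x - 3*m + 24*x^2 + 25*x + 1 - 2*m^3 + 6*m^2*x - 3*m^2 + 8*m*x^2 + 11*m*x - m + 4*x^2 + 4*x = -2*m^3 - 7*m^2 + 2*m + x^2*(8*m + 28) + x*(6*m^2 + 31*m + 35) + 7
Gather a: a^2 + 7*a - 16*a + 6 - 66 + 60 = a^2 - 9*a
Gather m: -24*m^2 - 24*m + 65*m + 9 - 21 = -24*m^2 + 41*m - 12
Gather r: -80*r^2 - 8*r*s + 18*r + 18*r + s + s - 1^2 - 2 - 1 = -80*r^2 + r*(36 - 8*s) + 2*s - 4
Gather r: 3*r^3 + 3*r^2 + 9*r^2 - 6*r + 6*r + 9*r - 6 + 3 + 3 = 3*r^3 + 12*r^2 + 9*r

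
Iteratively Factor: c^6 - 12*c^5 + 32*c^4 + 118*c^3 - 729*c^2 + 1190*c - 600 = (c - 5)*(c^5 - 7*c^4 - 3*c^3 + 103*c^2 - 214*c + 120) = (c - 5)*(c - 2)*(c^4 - 5*c^3 - 13*c^2 + 77*c - 60) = (c - 5)*(c - 2)*(c + 4)*(c^3 - 9*c^2 + 23*c - 15) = (c - 5)^2*(c - 2)*(c + 4)*(c^2 - 4*c + 3) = (c - 5)^2*(c - 2)*(c - 1)*(c + 4)*(c - 3)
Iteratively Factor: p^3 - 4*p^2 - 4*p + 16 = (p - 2)*(p^2 - 2*p - 8) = (p - 4)*(p - 2)*(p + 2)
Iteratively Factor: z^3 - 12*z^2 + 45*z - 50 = (z - 5)*(z^2 - 7*z + 10) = (z - 5)*(z - 2)*(z - 5)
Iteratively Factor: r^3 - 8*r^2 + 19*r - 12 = (r - 4)*(r^2 - 4*r + 3) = (r - 4)*(r - 3)*(r - 1)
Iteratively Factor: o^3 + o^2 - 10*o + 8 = (o - 1)*(o^2 + 2*o - 8) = (o - 2)*(o - 1)*(o + 4)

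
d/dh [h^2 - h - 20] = 2*h - 1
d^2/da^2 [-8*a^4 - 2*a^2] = -96*a^2 - 4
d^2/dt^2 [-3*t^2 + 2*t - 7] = -6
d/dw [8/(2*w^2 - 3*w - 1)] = 8*(3 - 4*w)/(-2*w^2 + 3*w + 1)^2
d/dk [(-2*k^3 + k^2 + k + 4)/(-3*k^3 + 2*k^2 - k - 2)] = (-k^4 + 10*k^3 + 45*k^2 - 20*k + 2)/(9*k^6 - 12*k^5 + 10*k^4 + 8*k^3 - 7*k^2 + 4*k + 4)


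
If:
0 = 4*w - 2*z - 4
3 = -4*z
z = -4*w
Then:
No Solution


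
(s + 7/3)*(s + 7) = s^2 + 28*s/3 + 49/3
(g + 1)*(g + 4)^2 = g^3 + 9*g^2 + 24*g + 16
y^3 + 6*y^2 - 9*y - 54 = (y - 3)*(y + 3)*(y + 6)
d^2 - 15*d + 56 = (d - 8)*(d - 7)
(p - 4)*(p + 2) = p^2 - 2*p - 8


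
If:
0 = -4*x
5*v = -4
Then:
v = -4/5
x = 0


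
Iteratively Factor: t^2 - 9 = (t - 3)*(t + 3)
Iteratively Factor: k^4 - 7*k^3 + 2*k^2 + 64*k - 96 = (k - 2)*(k^3 - 5*k^2 - 8*k + 48) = (k - 4)*(k - 2)*(k^2 - k - 12) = (k - 4)^2*(k - 2)*(k + 3)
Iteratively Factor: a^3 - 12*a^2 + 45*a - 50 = (a - 5)*(a^2 - 7*a + 10) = (a - 5)*(a - 2)*(a - 5)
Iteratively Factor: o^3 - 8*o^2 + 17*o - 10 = (o - 5)*(o^2 - 3*o + 2) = (o - 5)*(o - 1)*(o - 2)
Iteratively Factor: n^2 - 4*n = (n - 4)*(n)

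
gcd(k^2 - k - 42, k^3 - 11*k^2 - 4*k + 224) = k - 7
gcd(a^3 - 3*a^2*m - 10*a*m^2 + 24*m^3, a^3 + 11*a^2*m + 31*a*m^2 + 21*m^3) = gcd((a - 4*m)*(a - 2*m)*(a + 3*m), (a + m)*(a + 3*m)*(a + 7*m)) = a + 3*m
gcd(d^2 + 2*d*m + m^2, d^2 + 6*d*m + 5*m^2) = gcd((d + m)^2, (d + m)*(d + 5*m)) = d + m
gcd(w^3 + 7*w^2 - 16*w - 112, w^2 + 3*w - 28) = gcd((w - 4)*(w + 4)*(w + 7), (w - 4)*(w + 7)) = w^2 + 3*w - 28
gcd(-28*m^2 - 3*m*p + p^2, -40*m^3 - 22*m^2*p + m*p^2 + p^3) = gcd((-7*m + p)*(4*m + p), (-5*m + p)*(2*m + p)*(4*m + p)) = 4*m + p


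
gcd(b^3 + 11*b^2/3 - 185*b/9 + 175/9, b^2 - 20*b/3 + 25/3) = b - 5/3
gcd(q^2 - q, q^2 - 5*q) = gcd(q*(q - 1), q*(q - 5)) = q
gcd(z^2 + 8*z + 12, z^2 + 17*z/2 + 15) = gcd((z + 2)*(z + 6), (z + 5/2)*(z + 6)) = z + 6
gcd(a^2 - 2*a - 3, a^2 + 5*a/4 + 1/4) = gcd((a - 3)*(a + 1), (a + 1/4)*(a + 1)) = a + 1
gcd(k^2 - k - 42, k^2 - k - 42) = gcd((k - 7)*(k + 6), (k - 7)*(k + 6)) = k^2 - k - 42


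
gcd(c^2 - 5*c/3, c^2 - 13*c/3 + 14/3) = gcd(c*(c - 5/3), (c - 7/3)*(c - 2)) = 1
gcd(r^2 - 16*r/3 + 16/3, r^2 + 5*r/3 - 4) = r - 4/3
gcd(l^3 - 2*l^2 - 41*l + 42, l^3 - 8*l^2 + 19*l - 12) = l - 1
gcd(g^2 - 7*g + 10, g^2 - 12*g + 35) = g - 5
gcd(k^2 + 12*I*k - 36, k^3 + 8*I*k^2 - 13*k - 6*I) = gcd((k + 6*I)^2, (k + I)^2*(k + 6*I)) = k + 6*I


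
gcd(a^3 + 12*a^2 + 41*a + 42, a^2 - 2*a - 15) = a + 3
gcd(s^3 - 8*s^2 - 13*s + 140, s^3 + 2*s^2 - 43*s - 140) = s^2 - 3*s - 28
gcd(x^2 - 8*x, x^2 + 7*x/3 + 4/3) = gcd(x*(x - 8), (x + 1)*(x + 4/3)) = 1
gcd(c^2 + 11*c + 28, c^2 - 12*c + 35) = 1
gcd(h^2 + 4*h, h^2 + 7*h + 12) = h + 4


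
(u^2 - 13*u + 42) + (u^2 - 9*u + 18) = 2*u^2 - 22*u + 60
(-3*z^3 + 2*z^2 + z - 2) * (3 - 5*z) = 15*z^4 - 19*z^3 + z^2 + 13*z - 6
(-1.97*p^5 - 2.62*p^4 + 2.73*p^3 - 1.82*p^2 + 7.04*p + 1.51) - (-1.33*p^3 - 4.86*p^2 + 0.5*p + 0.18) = -1.97*p^5 - 2.62*p^4 + 4.06*p^3 + 3.04*p^2 + 6.54*p + 1.33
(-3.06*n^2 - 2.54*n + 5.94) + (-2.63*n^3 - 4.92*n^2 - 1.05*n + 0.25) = -2.63*n^3 - 7.98*n^2 - 3.59*n + 6.19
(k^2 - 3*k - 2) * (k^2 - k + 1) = k^4 - 4*k^3 + 2*k^2 - k - 2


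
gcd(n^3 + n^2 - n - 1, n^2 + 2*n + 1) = n^2 + 2*n + 1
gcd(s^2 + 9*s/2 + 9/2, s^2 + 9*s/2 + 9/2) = s^2 + 9*s/2 + 9/2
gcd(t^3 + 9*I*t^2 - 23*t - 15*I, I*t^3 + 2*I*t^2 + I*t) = 1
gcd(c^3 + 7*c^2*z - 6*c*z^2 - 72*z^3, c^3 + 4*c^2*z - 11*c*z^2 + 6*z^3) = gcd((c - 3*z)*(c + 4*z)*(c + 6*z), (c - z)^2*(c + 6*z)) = c + 6*z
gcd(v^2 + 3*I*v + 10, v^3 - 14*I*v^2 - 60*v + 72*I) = v - 2*I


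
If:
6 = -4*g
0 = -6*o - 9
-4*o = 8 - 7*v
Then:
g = -3/2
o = -3/2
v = 2/7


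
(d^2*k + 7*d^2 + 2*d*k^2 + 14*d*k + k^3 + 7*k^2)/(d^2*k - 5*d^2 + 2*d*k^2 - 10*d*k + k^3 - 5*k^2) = (k + 7)/(k - 5)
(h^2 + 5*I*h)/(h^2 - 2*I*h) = (h + 5*I)/(h - 2*I)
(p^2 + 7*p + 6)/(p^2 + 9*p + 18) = (p + 1)/(p + 3)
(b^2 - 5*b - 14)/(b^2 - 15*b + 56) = (b + 2)/(b - 8)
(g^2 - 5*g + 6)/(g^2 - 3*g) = (g - 2)/g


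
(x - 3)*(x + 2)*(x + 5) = x^3 + 4*x^2 - 11*x - 30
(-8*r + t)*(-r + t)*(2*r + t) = 16*r^3 - 10*r^2*t - 7*r*t^2 + t^3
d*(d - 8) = d^2 - 8*d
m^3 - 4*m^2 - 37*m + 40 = (m - 8)*(m - 1)*(m + 5)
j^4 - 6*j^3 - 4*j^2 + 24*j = j*(j - 6)*(j - 2)*(j + 2)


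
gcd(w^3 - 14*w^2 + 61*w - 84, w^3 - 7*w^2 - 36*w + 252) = w - 7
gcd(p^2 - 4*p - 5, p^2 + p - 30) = p - 5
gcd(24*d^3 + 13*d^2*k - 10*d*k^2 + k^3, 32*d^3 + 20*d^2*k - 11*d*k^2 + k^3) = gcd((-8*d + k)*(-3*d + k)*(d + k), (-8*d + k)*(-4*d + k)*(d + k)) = 8*d^2 + 7*d*k - k^2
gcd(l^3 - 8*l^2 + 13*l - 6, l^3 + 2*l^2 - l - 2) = l - 1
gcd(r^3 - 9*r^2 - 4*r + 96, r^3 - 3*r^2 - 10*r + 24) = r^2 - r - 12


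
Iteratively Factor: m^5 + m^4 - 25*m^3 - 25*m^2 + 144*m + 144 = (m + 1)*(m^4 - 25*m^2 + 144) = (m + 1)*(m + 3)*(m^3 - 3*m^2 - 16*m + 48) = (m + 1)*(m + 3)*(m + 4)*(m^2 - 7*m + 12) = (m - 4)*(m + 1)*(m + 3)*(m + 4)*(m - 3)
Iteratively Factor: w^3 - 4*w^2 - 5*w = (w - 5)*(w^2 + w) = w*(w - 5)*(w + 1)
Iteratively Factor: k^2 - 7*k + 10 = (k - 5)*(k - 2)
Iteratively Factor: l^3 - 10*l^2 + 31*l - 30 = (l - 5)*(l^2 - 5*l + 6) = (l - 5)*(l - 3)*(l - 2)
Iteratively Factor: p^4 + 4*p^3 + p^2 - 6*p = (p + 2)*(p^3 + 2*p^2 - 3*p) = (p - 1)*(p + 2)*(p^2 + 3*p) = (p - 1)*(p + 2)*(p + 3)*(p)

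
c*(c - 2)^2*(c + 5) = c^4 + c^3 - 16*c^2 + 20*c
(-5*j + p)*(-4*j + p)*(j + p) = 20*j^3 + 11*j^2*p - 8*j*p^2 + p^3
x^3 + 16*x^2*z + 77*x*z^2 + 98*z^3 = (x + 2*z)*(x + 7*z)^2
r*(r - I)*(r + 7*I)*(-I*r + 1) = -I*r^4 + 7*r^3 - I*r^2 + 7*r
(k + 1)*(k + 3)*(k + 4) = k^3 + 8*k^2 + 19*k + 12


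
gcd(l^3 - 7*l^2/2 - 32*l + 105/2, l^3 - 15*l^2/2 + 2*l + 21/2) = l^2 - 17*l/2 + 21/2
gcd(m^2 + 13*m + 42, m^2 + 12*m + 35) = m + 7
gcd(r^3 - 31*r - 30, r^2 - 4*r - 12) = r - 6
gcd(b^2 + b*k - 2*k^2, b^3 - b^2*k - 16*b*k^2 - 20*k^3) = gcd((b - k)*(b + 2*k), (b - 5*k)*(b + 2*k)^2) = b + 2*k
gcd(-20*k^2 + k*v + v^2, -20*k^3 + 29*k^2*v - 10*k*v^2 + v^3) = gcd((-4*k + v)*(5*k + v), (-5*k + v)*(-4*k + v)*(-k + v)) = -4*k + v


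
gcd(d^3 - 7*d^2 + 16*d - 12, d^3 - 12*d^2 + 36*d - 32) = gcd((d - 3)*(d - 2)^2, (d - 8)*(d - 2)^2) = d^2 - 4*d + 4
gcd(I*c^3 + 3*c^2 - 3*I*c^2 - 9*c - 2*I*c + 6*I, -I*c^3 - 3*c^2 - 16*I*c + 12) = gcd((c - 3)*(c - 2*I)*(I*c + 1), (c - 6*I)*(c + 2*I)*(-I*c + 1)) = 1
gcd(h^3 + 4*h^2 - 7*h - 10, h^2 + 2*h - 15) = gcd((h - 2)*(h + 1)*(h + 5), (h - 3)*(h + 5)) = h + 5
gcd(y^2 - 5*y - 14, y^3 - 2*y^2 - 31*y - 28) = y - 7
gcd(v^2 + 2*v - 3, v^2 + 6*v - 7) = v - 1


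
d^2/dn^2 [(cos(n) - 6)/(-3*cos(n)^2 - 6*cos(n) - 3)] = (47*cos(n)/4 - 14*cos(2*n) + cos(3*n)/4 + 26)/(3*(cos(n) + 1)^4)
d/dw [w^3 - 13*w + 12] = 3*w^2 - 13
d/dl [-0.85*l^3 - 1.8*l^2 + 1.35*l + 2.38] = -2.55*l^2 - 3.6*l + 1.35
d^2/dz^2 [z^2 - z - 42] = 2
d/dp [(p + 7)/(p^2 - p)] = (-p^2 - 14*p + 7)/(p^2*(p^2 - 2*p + 1))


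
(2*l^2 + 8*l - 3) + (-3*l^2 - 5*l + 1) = -l^2 + 3*l - 2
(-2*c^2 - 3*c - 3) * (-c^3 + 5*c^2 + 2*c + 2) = 2*c^5 - 7*c^4 - 16*c^3 - 25*c^2 - 12*c - 6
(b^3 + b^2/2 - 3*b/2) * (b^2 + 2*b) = b^5 + 5*b^4/2 - b^3/2 - 3*b^2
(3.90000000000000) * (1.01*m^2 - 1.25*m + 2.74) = 3.939*m^2 - 4.875*m + 10.686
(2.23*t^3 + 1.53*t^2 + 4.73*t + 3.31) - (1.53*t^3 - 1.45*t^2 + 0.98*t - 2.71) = 0.7*t^3 + 2.98*t^2 + 3.75*t + 6.02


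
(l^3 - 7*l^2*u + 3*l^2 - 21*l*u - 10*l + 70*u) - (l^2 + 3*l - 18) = l^3 - 7*l^2*u + 2*l^2 - 21*l*u - 13*l + 70*u + 18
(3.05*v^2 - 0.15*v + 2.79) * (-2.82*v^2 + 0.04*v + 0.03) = -8.601*v^4 + 0.545*v^3 - 7.7823*v^2 + 0.1071*v + 0.0837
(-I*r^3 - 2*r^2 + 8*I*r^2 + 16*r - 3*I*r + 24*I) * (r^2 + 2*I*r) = -I*r^5 + 8*I*r^4 - 7*I*r^3 + 6*r^2 + 56*I*r^2 - 48*r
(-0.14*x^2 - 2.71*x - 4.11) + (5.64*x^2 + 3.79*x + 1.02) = 5.5*x^2 + 1.08*x - 3.09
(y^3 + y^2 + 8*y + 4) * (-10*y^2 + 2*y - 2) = -10*y^5 - 8*y^4 - 80*y^3 - 26*y^2 - 8*y - 8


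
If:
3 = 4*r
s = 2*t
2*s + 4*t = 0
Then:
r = 3/4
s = 0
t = 0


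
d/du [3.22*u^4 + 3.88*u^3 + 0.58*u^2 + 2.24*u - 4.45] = 12.88*u^3 + 11.64*u^2 + 1.16*u + 2.24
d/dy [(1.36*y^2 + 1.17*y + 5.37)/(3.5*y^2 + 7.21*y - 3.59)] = (5.7106*y^2 - 47.3548*y - 42.918)/(12.25*y^4 + 50.47*y^3 + 26.8541*y^2 - 51.7678*y + 12.8881)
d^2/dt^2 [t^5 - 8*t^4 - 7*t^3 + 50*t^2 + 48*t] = 20*t^3 - 96*t^2 - 42*t + 100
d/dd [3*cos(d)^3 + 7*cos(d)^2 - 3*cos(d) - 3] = (-9*cos(d)^2 - 14*cos(d) + 3)*sin(d)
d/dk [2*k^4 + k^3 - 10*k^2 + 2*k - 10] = 8*k^3 + 3*k^2 - 20*k + 2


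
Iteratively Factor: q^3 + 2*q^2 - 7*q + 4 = (q - 1)*(q^2 + 3*q - 4) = (q - 1)^2*(q + 4)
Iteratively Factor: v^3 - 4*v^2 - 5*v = (v - 5)*(v^2 + v) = (v - 5)*(v + 1)*(v)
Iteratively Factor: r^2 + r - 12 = (r + 4)*(r - 3)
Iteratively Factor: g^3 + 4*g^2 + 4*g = (g + 2)*(g^2 + 2*g) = (g + 2)^2*(g)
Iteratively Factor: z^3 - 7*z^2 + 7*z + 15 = (z - 5)*(z^2 - 2*z - 3) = (z - 5)*(z - 3)*(z + 1)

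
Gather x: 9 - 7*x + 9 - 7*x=18 - 14*x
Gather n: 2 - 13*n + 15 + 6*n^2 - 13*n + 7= 6*n^2 - 26*n + 24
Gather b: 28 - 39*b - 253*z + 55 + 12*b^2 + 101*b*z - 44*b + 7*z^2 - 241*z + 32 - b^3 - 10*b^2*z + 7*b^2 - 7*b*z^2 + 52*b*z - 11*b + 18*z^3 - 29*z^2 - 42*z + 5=-b^3 + b^2*(19 - 10*z) + b*(-7*z^2 + 153*z - 94) + 18*z^3 - 22*z^2 - 536*z + 120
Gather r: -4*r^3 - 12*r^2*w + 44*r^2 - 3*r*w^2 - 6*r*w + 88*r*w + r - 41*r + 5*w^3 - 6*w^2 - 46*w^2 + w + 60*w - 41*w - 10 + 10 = -4*r^3 + r^2*(44 - 12*w) + r*(-3*w^2 + 82*w - 40) + 5*w^3 - 52*w^2 + 20*w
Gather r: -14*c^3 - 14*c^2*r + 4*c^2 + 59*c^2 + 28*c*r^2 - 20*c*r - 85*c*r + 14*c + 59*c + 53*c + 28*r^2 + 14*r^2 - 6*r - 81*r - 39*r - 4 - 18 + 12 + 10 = -14*c^3 + 63*c^2 + 126*c + r^2*(28*c + 42) + r*(-14*c^2 - 105*c - 126)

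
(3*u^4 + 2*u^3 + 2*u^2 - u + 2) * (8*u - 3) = 24*u^5 + 7*u^4 + 10*u^3 - 14*u^2 + 19*u - 6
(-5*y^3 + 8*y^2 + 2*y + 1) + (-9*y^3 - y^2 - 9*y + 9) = -14*y^3 + 7*y^2 - 7*y + 10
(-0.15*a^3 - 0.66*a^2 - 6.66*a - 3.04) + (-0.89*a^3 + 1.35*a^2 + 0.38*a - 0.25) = -1.04*a^3 + 0.69*a^2 - 6.28*a - 3.29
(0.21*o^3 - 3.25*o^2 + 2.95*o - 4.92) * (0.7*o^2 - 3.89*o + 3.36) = 0.147*o^5 - 3.0919*o^4 + 15.4131*o^3 - 25.8395*o^2 + 29.0508*o - 16.5312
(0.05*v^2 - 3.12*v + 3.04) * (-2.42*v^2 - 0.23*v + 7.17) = -0.121*v^4 + 7.5389*v^3 - 6.2807*v^2 - 23.0696*v + 21.7968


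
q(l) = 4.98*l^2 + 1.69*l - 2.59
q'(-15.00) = -147.71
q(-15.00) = 1092.56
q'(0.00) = 1.69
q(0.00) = -2.59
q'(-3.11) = -29.29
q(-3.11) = 40.32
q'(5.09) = 52.39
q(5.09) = 135.03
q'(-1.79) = -16.14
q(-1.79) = 10.34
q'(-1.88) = -17.03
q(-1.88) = 11.83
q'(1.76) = 19.22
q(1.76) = 15.81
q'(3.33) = 34.86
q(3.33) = 58.26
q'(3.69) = 38.44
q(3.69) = 71.45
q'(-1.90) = -17.23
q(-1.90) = 12.18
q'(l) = 9.96*l + 1.69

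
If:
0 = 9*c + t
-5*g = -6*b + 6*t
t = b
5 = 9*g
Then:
No Solution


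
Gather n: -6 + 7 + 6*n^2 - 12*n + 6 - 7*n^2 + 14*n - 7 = -n^2 + 2*n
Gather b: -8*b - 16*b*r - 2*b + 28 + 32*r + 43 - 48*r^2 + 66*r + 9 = b*(-16*r - 10) - 48*r^2 + 98*r + 80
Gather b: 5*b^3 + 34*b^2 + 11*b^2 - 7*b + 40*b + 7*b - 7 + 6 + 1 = 5*b^3 + 45*b^2 + 40*b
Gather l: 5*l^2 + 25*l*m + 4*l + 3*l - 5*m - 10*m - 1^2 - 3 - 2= 5*l^2 + l*(25*m + 7) - 15*m - 6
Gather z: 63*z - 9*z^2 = -9*z^2 + 63*z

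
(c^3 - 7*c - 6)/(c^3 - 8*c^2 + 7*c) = (c^3 - 7*c - 6)/(c*(c^2 - 8*c + 7))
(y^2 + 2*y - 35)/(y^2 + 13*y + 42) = (y - 5)/(y + 6)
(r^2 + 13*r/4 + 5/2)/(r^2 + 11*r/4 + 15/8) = 2*(r + 2)/(2*r + 3)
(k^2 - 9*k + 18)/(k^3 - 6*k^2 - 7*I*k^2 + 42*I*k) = (k - 3)/(k*(k - 7*I))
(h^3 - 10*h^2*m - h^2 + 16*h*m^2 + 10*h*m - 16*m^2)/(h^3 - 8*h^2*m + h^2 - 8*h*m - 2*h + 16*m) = (h - 2*m)/(h + 2)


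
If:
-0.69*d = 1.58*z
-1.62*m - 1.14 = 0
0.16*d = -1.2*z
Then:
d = 0.00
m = -0.70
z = 0.00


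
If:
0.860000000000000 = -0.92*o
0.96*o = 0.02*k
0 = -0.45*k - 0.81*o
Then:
No Solution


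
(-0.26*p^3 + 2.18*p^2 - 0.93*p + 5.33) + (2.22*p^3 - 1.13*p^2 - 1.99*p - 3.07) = 1.96*p^3 + 1.05*p^2 - 2.92*p + 2.26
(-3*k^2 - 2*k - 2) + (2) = -3*k^2 - 2*k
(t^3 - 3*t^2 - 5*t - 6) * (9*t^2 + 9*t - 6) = 9*t^5 - 18*t^4 - 78*t^3 - 81*t^2 - 24*t + 36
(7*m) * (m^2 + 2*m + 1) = 7*m^3 + 14*m^2 + 7*m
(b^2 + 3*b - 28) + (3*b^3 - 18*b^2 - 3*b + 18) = 3*b^3 - 17*b^2 - 10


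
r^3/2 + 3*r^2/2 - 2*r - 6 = (r/2 + 1)*(r - 2)*(r + 3)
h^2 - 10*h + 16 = (h - 8)*(h - 2)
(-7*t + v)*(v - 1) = -7*t*v + 7*t + v^2 - v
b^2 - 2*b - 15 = (b - 5)*(b + 3)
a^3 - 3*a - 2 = (a - 2)*(a + 1)^2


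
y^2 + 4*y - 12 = (y - 2)*(y + 6)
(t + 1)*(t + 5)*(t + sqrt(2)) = t^3 + sqrt(2)*t^2 + 6*t^2 + 5*t + 6*sqrt(2)*t + 5*sqrt(2)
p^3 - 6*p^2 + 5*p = p*(p - 5)*(p - 1)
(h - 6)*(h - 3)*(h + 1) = h^3 - 8*h^2 + 9*h + 18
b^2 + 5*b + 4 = (b + 1)*(b + 4)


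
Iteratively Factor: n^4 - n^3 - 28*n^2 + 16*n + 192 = (n - 4)*(n^3 + 3*n^2 - 16*n - 48) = (n - 4)^2*(n^2 + 7*n + 12) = (n - 4)^2*(n + 4)*(n + 3)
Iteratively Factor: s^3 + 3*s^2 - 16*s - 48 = (s + 3)*(s^2 - 16) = (s - 4)*(s + 3)*(s + 4)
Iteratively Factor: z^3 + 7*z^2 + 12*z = (z)*(z^2 + 7*z + 12) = z*(z + 4)*(z + 3)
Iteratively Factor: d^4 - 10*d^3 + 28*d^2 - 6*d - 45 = (d - 3)*(d^3 - 7*d^2 + 7*d + 15) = (d - 3)*(d + 1)*(d^2 - 8*d + 15) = (d - 3)^2*(d + 1)*(d - 5)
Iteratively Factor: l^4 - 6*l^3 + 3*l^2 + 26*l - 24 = (l - 4)*(l^3 - 2*l^2 - 5*l + 6) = (l - 4)*(l - 3)*(l^2 + l - 2) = (l - 4)*(l - 3)*(l + 2)*(l - 1)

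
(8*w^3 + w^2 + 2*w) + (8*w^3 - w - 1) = 16*w^3 + w^2 + w - 1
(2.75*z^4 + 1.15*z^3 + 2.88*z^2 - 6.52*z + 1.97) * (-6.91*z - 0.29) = -19.0025*z^5 - 8.744*z^4 - 20.2343*z^3 + 44.218*z^2 - 11.7219*z - 0.5713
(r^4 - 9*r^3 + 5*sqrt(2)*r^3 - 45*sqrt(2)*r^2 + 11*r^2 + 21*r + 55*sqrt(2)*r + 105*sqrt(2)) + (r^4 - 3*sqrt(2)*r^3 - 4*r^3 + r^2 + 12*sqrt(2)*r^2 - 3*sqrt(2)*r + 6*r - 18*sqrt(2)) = 2*r^4 - 13*r^3 + 2*sqrt(2)*r^3 - 33*sqrt(2)*r^2 + 12*r^2 + 27*r + 52*sqrt(2)*r + 87*sqrt(2)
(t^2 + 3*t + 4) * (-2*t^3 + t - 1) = -2*t^5 - 6*t^4 - 7*t^3 + 2*t^2 + t - 4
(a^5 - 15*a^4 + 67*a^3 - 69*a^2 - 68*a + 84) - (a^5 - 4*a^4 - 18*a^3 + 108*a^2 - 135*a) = -11*a^4 + 85*a^3 - 177*a^2 + 67*a + 84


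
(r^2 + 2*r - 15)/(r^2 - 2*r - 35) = (r - 3)/(r - 7)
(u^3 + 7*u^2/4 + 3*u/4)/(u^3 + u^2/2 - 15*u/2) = (4*u^2 + 7*u + 3)/(2*(2*u^2 + u - 15))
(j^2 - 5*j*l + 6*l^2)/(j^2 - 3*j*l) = (j - 2*l)/j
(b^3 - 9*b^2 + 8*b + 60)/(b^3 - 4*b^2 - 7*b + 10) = (b - 6)/(b - 1)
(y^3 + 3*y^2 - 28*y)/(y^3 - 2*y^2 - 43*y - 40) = y*(-y^2 - 3*y + 28)/(-y^3 + 2*y^2 + 43*y + 40)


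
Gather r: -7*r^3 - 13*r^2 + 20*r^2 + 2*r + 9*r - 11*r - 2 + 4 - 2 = -7*r^3 + 7*r^2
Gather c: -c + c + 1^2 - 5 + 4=0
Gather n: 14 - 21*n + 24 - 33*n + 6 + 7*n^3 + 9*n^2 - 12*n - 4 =7*n^3 + 9*n^2 - 66*n + 40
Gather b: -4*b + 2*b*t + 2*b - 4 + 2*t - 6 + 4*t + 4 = b*(2*t - 2) + 6*t - 6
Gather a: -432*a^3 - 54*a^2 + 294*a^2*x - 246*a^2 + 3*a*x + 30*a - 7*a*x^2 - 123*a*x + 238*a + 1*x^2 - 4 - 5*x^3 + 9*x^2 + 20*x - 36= -432*a^3 + a^2*(294*x - 300) + a*(-7*x^2 - 120*x + 268) - 5*x^3 + 10*x^2 + 20*x - 40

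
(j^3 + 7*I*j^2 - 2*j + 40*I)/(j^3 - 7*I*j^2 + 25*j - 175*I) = (j^2 + 2*I*j + 8)/(j^2 - 12*I*j - 35)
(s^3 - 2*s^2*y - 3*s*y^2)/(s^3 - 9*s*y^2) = (s + y)/(s + 3*y)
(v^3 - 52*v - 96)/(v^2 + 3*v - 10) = (v^3 - 52*v - 96)/(v^2 + 3*v - 10)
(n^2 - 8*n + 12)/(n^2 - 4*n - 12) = (n - 2)/(n + 2)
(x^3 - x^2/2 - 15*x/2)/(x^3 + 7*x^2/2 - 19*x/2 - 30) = x/(x + 4)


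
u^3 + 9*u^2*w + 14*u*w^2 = u*(u + 2*w)*(u + 7*w)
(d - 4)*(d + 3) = d^2 - d - 12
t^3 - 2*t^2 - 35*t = t*(t - 7)*(t + 5)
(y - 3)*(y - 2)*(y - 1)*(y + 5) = y^4 - y^3 - 19*y^2 + 49*y - 30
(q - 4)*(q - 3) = q^2 - 7*q + 12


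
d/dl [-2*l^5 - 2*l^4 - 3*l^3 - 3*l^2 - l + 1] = -10*l^4 - 8*l^3 - 9*l^2 - 6*l - 1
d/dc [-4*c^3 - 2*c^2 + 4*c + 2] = -12*c^2 - 4*c + 4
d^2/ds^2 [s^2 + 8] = 2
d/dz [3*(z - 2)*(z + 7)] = 6*z + 15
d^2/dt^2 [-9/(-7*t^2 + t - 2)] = 18*(-49*t^2 + 7*t + (14*t - 1)^2 - 14)/(7*t^2 - t + 2)^3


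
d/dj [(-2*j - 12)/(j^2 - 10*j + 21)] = 2*(-j^2 + 10*j + 2*(j - 5)*(j + 6) - 21)/(j^2 - 10*j + 21)^2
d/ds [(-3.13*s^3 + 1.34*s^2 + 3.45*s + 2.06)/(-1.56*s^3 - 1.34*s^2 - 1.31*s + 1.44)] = (1.77635683940025e-15*s^5 + 6.2846*s^4 + 18.9646*s^3 - 1.0132*s^2 + 9.38*s + 7.6666)/(2.4336*s^6 + 4.1808*s^5 + 5.8828*s^4 - 0.982*s^3 - 2.1431*s^2 - 3.7728*s + 2.0736)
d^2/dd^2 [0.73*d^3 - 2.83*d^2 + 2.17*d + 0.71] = 4.38*d - 5.66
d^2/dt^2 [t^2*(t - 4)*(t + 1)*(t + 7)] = 20*t^3 + 48*t^2 - 150*t - 56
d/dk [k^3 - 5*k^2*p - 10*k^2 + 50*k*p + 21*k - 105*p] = 3*k^2 - 10*k*p - 20*k + 50*p + 21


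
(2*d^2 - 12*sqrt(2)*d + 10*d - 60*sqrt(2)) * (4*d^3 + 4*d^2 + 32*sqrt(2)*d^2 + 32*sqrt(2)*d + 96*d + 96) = 8*d^5 + 16*sqrt(2)*d^4 + 48*d^4 - 536*d^3 + 96*sqrt(2)*d^3 - 3456*d^2 - 1072*sqrt(2)*d^2 - 6912*sqrt(2)*d - 2880*d - 5760*sqrt(2)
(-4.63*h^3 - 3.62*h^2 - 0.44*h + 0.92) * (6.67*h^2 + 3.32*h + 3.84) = -30.8821*h^5 - 39.517*h^4 - 32.7324*h^3 - 9.2252*h^2 + 1.3648*h + 3.5328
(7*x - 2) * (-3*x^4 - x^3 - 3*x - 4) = -21*x^5 - x^4 + 2*x^3 - 21*x^2 - 22*x + 8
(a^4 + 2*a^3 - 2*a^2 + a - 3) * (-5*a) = -5*a^5 - 10*a^4 + 10*a^3 - 5*a^2 + 15*a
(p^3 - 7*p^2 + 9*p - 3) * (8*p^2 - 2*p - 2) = 8*p^5 - 58*p^4 + 84*p^3 - 28*p^2 - 12*p + 6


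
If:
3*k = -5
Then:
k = -5/3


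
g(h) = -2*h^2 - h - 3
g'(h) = -4*h - 1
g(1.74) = -10.80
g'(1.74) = -7.96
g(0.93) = -5.66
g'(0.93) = -4.72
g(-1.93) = -8.52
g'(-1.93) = 6.72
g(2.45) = -17.46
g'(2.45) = -10.80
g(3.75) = -34.88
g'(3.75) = -16.00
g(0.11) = -3.13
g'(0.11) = -1.44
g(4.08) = -40.37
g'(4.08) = -17.32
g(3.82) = -36.00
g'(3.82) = -16.28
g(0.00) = -3.00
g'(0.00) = -1.00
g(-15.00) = -438.00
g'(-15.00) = 59.00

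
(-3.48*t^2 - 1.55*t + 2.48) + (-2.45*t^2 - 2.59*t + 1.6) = -5.93*t^2 - 4.14*t + 4.08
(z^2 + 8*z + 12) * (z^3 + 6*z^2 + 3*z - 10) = z^5 + 14*z^4 + 63*z^3 + 86*z^2 - 44*z - 120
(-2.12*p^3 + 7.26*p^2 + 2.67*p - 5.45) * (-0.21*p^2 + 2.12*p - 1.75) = 0.4452*p^5 - 6.019*p^4 + 18.5405*p^3 - 5.9001*p^2 - 16.2265*p + 9.5375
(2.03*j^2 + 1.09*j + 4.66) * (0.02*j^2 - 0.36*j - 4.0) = 0.0406*j^4 - 0.709*j^3 - 8.4192*j^2 - 6.0376*j - 18.64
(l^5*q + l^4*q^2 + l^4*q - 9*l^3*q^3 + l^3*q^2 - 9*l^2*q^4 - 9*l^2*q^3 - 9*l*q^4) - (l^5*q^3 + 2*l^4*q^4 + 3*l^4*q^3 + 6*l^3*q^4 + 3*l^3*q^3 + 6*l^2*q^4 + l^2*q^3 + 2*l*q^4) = -l^5*q^3 + l^5*q - 2*l^4*q^4 - 3*l^4*q^3 + l^4*q^2 + l^4*q - 6*l^3*q^4 - 12*l^3*q^3 + l^3*q^2 - 15*l^2*q^4 - 10*l^2*q^3 - 11*l*q^4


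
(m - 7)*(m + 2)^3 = m^4 - m^3 - 30*m^2 - 76*m - 56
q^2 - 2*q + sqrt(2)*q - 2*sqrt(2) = (q - 2)*(q + sqrt(2))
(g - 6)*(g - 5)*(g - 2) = g^3 - 13*g^2 + 52*g - 60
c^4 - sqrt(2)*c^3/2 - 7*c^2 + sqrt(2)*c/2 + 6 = (c - 1)*(c + 1)*(c - 2*sqrt(2))*(c + 3*sqrt(2)/2)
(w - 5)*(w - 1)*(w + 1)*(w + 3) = w^4 - 2*w^3 - 16*w^2 + 2*w + 15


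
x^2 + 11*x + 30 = (x + 5)*(x + 6)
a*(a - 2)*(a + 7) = a^3 + 5*a^2 - 14*a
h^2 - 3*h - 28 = (h - 7)*(h + 4)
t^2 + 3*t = t*(t + 3)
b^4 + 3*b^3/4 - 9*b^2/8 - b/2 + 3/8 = (b - 3/4)*(b - 1/2)*(b + 1)^2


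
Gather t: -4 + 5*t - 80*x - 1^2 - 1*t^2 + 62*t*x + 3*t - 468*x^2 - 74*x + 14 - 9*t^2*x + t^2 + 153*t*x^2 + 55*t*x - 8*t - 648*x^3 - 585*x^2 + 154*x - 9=-9*t^2*x + t*(153*x^2 + 117*x) - 648*x^3 - 1053*x^2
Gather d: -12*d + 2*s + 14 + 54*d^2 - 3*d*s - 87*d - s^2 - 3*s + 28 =54*d^2 + d*(-3*s - 99) - s^2 - s + 42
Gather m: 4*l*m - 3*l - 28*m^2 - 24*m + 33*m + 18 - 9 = -3*l - 28*m^2 + m*(4*l + 9) + 9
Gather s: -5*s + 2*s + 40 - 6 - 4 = 30 - 3*s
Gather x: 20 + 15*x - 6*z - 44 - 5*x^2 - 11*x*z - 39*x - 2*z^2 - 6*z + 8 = -5*x^2 + x*(-11*z - 24) - 2*z^2 - 12*z - 16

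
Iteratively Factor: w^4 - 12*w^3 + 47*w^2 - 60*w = (w - 4)*(w^3 - 8*w^2 + 15*w) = (w - 4)*(w - 3)*(w^2 - 5*w) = w*(w - 4)*(w - 3)*(w - 5)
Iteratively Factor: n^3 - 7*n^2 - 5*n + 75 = (n - 5)*(n^2 - 2*n - 15) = (n - 5)^2*(n + 3)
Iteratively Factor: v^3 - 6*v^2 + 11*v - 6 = (v - 3)*(v^2 - 3*v + 2) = (v - 3)*(v - 1)*(v - 2)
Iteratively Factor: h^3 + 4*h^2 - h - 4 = (h + 4)*(h^2 - 1) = (h + 1)*(h + 4)*(h - 1)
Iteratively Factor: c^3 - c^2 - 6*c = (c)*(c^2 - c - 6) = c*(c + 2)*(c - 3)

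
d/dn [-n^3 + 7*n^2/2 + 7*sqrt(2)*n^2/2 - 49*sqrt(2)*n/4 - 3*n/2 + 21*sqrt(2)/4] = -3*n^2 + 7*n + 7*sqrt(2)*n - 49*sqrt(2)/4 - 3/2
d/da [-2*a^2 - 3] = -4*a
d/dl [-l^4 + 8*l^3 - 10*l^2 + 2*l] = -4*l^3 + 24*l^2 - 20*l + 2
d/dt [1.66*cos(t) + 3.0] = -1.66*sin(t)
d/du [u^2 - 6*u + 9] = 2*u - 6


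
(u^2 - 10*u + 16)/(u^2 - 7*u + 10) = (u - 8)/(u - 5)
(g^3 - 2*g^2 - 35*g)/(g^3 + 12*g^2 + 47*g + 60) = g*(g - 7)/(g^2 + 7*g + 12)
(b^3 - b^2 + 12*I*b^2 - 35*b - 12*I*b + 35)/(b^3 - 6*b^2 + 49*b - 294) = (b^2 + b*(-1 + 5*I) - 5*I)/(b^2 - b*(6 + 7*I) + 42*I)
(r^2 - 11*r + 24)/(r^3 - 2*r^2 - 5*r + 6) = (r - 8)/(r^2 + r - 2)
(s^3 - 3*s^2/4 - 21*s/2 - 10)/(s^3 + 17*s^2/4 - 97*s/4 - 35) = (s + 2)/(s + 7)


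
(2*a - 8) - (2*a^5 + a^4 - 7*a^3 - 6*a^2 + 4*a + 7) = -2*a^5 - a^4 + 7*a^3 + 6*a^2 - 2*a - 15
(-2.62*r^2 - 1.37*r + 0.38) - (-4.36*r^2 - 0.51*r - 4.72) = 1.74*r^2 - 0.86*r + 5.1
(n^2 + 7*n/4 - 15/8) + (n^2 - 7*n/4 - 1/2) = 2*n^2 - 19/8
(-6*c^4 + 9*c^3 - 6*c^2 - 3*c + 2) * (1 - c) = 6*c^5 - 15*c^4 + 15*c^3 - 3*c^2 - 5*c + 2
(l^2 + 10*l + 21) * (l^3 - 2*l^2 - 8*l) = l^5 + 8*l^4 - 7*l^3 - 122*l^2 - 168*l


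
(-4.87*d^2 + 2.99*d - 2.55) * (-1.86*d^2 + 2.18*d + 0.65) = 9.0582*d^4 - 16.178*d^3 + 8.0957*d^2 - 3.6155*d - 1.6575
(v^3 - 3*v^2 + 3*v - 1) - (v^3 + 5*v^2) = -8*v^2 + 3*v - 1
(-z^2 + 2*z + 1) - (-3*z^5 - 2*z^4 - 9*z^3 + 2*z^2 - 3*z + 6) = 3*z^5 + 2*z^4 + 9*z^3 - 3*z^2 + 5*z - 5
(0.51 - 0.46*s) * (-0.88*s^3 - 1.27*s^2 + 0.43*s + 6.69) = 0.4048*s^4 + 0.1354*s^3 - 0.8455*s^2 - 2.8581*s + 3.4119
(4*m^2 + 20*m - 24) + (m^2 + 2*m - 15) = 5*m^2 + 22*m - 39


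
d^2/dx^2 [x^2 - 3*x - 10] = 2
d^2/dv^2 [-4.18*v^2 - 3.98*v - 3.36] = -8.36000000000000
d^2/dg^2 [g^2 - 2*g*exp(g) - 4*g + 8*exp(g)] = -2*g*exp(g) + 4*exp(g) + 2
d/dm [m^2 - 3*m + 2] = 2*m - 3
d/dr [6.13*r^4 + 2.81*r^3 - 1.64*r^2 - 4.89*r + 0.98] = 24.52*r^3 + 8.43*r^2 - 3.28*r - 4.89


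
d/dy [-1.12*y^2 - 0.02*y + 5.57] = -2.24*y - 0.02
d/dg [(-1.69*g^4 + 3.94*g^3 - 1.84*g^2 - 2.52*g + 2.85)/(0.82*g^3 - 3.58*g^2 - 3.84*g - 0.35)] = (-1.3858*g^6 + 12.1004*g^5 + 6.87239999999999*g^4 - 23.7604*g^3 - 13.104*g^2 + 21.694*g + 11.826)/(0.6724*g^6 - 5.8712*g^5 + 6.5188*g^4 + 26.9204*g^3 + 17.2516*g^2 + 2.688*g + 0.1225)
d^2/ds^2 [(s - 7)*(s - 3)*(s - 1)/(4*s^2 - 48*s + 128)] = (11*s^3 - 159*s^2 + 852*s - 1712)/(2*(s^6 - 36*s^5 + 528*s^4 - 4032*s^3 + 16896*s^2 - 36864*s + 32768))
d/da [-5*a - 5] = -5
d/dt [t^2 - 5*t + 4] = 2*t - 5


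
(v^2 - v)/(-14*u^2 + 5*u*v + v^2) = v*(v - 1)/(-14*u^2 + 5*u*v + v^2)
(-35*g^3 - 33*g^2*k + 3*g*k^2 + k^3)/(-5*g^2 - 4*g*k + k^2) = 7*g + k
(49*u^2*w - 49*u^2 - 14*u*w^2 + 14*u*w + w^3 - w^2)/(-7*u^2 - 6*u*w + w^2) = (-7*u*w + 7*u + w^2 - w)/(u + w)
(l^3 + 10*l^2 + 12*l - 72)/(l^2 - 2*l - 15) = (-l^3 - 10*l^2 - 12*l + 72)/(-l^2 + 2*l + 15)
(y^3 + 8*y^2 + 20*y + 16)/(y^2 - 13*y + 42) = (y^3 + 8*y^2 + 20*y + 16)/(y^2 - 13*y + 42)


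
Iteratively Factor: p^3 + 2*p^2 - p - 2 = (p - 1)*(p^2 + 3*p + 2) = (p - 1)*(p + 1)*(p + 2)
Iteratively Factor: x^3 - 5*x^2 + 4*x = (x - 1)*(x^2 - 4*x) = (x - 4)*(x - 1)*(x)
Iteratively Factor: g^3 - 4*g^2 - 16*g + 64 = (g + 4)*(g^2 - 8*g + 16) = (g - 4)*(g + 4)*(g - 4)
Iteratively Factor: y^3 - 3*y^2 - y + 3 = (y + 1)*(y^2 - 4*y + 3) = (y - 3)*(y + 1)*(y - 1)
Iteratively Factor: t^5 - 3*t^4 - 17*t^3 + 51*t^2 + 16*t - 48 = (t - 1)*(t^4 - 2*t^3 - 19*t^2 + 32*t + 48) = (t - 4)*(t - 1)*(t^3 + 2*t^2 - 11*t - 12) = (t - 4)*(t - 1)*(t + 4)*(t^2 - 2*t - 3) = (t - 4)*(t - 1)*(t + 1)*(t + 4)*(t - 3)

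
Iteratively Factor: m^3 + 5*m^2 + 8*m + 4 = (m + 1)*(m^2 + 4*m + 4) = (m + 1)*(m + 2)*(m + 2)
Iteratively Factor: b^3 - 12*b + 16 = (b - 2)*(b^2 + 2*b - 8) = (b - 2)^2*(b + 4)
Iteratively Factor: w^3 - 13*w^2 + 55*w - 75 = (w - 5)*(w^2 - 8*w + 15) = (w - 5)^2*(w - 3)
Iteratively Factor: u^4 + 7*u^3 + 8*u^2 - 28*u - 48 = (u + 3)*(u^3 + 4*u^2 - 4*u - 16) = (u - 2)*(u + 3)*(u^2 + 6*u + 8) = (u - 2)*(u + 2)*(u + 3)*(u + 4)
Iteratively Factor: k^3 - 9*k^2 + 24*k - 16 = (k - 1)*(k^2 - 8*k + 16) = (k - 4)*(k - 1)*(k - 4)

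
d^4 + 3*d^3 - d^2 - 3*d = d*(d - 1)*(d + 1)*(d + 3)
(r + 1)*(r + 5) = r^2 + 6*r + 5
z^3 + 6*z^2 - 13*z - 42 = (z - 3)*(z + 2)*(z + 7)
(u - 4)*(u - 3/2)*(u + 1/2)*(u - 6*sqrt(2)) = u^4 - 6*sqrt(2)*u^3 - 5*u^3 + 13*u^2/4 + 30*sqrt(2)*u^2 - 39*sqrt(2)*u/2 + 3*u - 18*sqrt(2)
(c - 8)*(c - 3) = c^2 - 11*c + 24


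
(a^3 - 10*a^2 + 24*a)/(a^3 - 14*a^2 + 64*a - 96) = a/(a - 4)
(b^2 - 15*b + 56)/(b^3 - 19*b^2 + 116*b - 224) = 1/(b - 4)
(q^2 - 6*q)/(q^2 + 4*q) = (q - 6)/(q + 4)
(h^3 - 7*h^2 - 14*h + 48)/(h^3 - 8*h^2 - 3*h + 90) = (h^2 - 10*h + 16)/(h^2 - 11*h + 30)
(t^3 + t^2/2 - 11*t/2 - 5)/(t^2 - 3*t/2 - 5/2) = t + 2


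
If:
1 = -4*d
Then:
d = -1/4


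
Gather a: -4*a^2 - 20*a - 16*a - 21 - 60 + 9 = -4*a^2 - 36*a - 72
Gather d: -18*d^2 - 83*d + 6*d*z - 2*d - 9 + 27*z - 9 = -18*d^2 + d*(6*z - 85) + 27*z - 18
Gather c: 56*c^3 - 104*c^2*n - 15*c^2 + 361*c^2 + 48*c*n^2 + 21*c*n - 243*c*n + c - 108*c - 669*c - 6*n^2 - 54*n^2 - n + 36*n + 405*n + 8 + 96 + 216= 56*c^3 + c^2*(346 - 104*n) + c*(48*n^2 - 222*n - 776) - 60*n^2 + 440*n + 320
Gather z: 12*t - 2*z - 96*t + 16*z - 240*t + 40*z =-324*t + 54*z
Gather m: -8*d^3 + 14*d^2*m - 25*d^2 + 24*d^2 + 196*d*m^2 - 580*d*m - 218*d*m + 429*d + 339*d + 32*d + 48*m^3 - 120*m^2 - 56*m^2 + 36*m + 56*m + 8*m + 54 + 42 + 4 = -8*d^3 - d^2 + 800*d + 48*m^3 + m^2*(196*d - 176) + m*(14*d^2 - 798*d + 100) + 100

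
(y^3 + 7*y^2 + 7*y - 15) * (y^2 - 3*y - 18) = y^5 + 4*y^4 - 32*y^3 - 162*y^2 - 81*y + 270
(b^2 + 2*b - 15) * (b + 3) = b^3 + 5*b^2 - 9*b - 45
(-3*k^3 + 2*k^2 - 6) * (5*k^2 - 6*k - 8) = -15*k^5 + 28*k^4 + 12*k^3 - 46*k^2 + 36*k + 48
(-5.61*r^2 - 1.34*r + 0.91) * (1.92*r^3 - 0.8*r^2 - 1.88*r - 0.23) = -10.7712*r^5 + 1.9152*r^4 + 13.366*r^3 + 3.0815*r^2 - 1.4026*r - 0.2093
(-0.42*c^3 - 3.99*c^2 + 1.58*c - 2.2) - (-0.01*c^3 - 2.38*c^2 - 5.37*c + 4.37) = -0.41*c^3 - 1.61*c^2 + 6.95*c - 6.57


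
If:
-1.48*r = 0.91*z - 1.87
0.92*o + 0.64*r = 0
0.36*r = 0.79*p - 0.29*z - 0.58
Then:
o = 0.427732079905993*z - 0.878965922444183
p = 0.0868970236058844*z + 1.3099555251454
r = 1.26351351351351 - 0.614864864864865*z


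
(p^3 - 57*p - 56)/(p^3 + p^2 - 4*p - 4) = (p^2 - p - 56)/(p^2 - 4)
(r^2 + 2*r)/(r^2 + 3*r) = (r + 2)/(r + 3)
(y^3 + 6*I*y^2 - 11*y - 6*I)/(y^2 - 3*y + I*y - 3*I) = (y^2 + 5*I*y - 6)/(y - 3)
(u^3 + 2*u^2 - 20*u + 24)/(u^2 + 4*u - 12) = u - 2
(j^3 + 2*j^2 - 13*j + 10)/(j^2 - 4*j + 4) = (j^2 + 4*j - 5)/(j - 2)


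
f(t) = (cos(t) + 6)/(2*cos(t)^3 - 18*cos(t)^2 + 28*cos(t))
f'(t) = (cos(t) + 6)*(6*sin(t)*cos(t)^2 - 36*sin(t)*cos(t) + 28*sin(t))/(2*cos(t)^3 - 18*cos(t)^2 + 28*cos(t))^2 - sin(t)/(2*cos(t)^3 - 18*cos(t)^2 + 28*cos(t)) = (-213*cos(t) + 9*cos(2*t) + cos(3*t) + 177)*sin(t)/(4*(cos(t) - 7)^2*(cos(t) - 2)^2*cos(t)^2)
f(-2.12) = -0.28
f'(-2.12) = -0.62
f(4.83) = 2.01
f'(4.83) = -15.35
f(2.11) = -0.28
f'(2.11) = 0.65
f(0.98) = 0.63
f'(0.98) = 0.42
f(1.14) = 0.74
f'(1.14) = 0.98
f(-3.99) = -0.20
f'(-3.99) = 0.33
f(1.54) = 7.14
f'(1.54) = 225.81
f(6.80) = 0.57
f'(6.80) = -0.01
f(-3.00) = -0.11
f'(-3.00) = -0.02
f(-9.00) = -0.12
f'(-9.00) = -0.09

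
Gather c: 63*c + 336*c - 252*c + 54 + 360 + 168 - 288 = 147*c + 294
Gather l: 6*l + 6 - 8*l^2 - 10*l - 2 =-8*l^2 - 4*l + 4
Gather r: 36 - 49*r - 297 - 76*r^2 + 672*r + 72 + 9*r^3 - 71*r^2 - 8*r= 9*r^3 - 147*r^2 + 615*r - 189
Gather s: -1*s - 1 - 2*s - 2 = -3*s - 3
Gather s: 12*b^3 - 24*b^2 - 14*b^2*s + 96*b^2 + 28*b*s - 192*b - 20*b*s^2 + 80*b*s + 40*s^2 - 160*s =12*b^3 + 72*b^2 - 192*b + s^2*(40 - 20*b) + s*(-14*b^2 + 108*b - 160)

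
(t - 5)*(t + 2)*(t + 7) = t^3 + 4*t^2 - 31*t - 70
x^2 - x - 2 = (x - 2)*(x + 1)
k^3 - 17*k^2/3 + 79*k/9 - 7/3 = (k - 3)*(k - 7/3)*(k - 1/3)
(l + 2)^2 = l^2 + 4*l + 4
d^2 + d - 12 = (d - 3)*(d + 4)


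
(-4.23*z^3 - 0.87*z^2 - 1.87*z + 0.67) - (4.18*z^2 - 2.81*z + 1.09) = -4.23*z^3 - 5.05*z^2 + 0.94*z - 0.42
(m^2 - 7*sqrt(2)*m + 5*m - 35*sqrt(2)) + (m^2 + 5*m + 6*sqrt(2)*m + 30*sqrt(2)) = 2*m^2 - sqrt(2)*m + 10*m - 5*sqrt(2)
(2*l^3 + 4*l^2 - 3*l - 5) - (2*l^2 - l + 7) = 2*l^3 + 2*l^2 - 2*l - 12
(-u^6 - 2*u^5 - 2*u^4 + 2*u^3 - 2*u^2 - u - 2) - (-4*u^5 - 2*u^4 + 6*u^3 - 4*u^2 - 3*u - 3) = -u^6 + 2*u^5 - 4*u^3 + 2*u^2 + 2*u + 1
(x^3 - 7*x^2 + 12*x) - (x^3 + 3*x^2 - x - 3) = -10*x^2 + 13*x + 3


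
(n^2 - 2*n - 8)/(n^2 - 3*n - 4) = (n + 2)/(n + 1)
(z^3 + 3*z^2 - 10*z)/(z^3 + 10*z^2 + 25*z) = (z - 2)/(z + 5)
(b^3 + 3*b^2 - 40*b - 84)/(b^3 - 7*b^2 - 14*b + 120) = (b^2 + 9*b + 14)/(b^2 - b - 20)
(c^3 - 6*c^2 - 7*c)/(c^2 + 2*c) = (c^2 - 6*c - 7)/(c + 2)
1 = 1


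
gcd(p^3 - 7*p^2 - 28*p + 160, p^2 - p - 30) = p + 5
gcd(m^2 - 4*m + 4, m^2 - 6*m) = 1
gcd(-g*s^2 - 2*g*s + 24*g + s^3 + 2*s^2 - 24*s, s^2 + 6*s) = s + 6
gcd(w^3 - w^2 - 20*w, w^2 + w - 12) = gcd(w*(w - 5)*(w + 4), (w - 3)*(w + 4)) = w + 4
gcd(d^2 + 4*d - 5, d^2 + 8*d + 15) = d + 5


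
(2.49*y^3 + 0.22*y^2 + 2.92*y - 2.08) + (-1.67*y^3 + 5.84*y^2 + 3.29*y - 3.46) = 0.82*y^3 + 6.06*y^2 + 6.21*y - 5.54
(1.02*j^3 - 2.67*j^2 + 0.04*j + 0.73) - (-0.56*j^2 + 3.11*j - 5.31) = 1.02*j^3 - 2.11*j^2 - 3.07*j + 6.04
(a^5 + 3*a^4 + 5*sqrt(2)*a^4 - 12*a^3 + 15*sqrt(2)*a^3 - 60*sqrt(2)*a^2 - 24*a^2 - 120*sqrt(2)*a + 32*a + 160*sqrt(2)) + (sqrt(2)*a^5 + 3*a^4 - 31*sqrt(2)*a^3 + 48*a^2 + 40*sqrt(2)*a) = a^5 + sqrt(2)*a^5 + 6*a^4 + 5*sqrt(2)*a^4 - 16*sqrt(2)*a^3 - 12*a^3 - 60*sqrt(2)*a^2 + 24*a^2 - 80*sqrt(2)*a + 32*a + 160*sqrt(2)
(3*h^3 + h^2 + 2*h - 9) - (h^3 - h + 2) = 2*h^3 + h^2 + 3*h - 11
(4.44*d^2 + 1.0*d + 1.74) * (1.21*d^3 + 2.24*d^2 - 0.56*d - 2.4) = 5.3724*d^5 + 11.1556*d^4 + 1.859*d^3 - 7.3184*d^2 - 3.3744*d - 4.176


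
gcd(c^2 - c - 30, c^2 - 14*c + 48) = c - 6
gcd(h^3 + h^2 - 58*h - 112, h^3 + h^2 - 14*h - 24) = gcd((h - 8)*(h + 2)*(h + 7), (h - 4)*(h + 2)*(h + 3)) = h + 2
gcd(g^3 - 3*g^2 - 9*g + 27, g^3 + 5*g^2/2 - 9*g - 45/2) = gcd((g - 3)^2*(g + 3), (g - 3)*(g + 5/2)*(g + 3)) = g^2 - 9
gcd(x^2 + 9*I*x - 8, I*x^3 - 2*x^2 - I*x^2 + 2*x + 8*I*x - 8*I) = 1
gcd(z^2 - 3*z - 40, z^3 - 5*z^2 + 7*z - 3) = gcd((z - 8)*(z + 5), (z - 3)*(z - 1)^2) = 1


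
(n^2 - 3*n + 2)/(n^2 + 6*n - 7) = (n - 2)/(n + 7)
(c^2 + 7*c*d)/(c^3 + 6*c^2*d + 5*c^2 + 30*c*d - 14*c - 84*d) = c*(c + 7*d)/(c^3 + 6*c^2*d + 5*c^2 + 30*c*d - 14*c - 84*d)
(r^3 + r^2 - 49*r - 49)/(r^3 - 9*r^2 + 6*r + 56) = (r^2 + 8*r + 7)/(r^2 - 2*r - 8)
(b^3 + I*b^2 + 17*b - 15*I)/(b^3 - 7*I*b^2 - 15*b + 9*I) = (b + 5*I)/(b - 3*I)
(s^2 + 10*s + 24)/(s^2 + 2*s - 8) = (s + 6)/(s - 2)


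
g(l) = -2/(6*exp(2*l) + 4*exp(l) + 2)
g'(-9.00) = 0.00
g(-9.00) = -1.00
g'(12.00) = 0.00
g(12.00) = 0.00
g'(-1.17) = 0.33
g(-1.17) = -0.52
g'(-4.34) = 0.03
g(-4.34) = -0.97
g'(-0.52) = 0.31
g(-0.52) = -0.31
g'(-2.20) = 0.19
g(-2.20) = -0.79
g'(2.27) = 0.01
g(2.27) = -0.00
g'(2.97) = 0.00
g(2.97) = -0.00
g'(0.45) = 0.13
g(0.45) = -0.09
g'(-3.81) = 0.04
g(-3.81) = -0.96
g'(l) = -2*(-12*exp(2*l) - 4*exp(l))/(6*exp(2*l) + 4*exp(l) + 2)^2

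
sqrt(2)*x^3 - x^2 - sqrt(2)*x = x*(x - sqrt(2))*(sqrt(2)*x + 1)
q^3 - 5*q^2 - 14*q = q*(q - 7)*(q + 2)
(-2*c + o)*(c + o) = -2*c^2 - c*o + o^2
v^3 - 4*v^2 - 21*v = v*(v - 7)*(v + 3)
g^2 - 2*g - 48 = (g - 8)*(g + 6)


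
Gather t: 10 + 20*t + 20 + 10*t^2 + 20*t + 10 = 10*t^2 + 40*t + 40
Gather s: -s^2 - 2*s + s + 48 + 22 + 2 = -s^2 - s + 72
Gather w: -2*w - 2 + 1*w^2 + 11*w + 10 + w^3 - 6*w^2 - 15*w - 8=w^3 - 5*w^2 - 6*w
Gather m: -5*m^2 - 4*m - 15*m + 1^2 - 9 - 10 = -5*m^2 - 19*m - 18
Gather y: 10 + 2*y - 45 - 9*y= -7*y - 35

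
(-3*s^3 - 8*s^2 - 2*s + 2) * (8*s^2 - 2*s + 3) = -24*s^5 - 58*s^4 - 9*s^3 - 4*s^2 - 10*s + 6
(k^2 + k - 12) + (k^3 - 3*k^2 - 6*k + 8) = k^3 - 2*k^2 - 5*k - 4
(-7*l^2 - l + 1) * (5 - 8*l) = 56*l^3 - 27*l^2 - 13*l + 5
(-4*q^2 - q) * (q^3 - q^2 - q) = -4*q^5 + 3*q^4 + 5*q^3 + q^2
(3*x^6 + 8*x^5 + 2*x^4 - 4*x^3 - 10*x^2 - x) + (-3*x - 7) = 3*x^6 + 8*x^5 + 2*x^4 - 4*x^3 - 10*x^2 - 4*x - 7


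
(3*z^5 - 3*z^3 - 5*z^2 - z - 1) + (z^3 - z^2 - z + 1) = 3*z^5 - 2*z^3 - 6*z^2 - 2*z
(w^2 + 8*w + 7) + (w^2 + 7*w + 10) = 2*w^2 + 15*w + 17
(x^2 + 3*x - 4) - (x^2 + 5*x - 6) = 2 - 2*x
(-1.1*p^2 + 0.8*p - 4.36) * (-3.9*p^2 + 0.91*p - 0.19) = 4.29*p^4 - 4.121*p^3 + 17.941*p^2 - 4.1196*p + 0.8284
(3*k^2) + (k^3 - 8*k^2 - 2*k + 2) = k^3 - 5*k^2 - 2*k + 2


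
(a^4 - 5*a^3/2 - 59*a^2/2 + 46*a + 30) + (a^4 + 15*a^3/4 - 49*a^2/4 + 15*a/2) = 2*a^4 + 5*a^3/4 - 167*a^2/4 + 107*a/2 + 30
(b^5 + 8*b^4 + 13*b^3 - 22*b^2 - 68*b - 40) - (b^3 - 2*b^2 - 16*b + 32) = b^5 + 8*b^4 + 12*b^3 - 20*b^2 - 52*b - 72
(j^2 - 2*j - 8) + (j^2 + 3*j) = 2*j^2 + j - 8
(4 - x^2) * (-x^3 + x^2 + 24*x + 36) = x^5 - x^4 - 28*x^3 - 32*x^2 + 96*x + 144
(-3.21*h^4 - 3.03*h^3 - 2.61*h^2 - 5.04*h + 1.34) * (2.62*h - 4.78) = -8.4102*h^5 + 7.4052*h^4 + 7.6452*h^3 - 0.729000000000001*h^2 + 27.602*h - 6.4052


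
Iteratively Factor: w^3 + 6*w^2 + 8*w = (w)*(w^2 + 6*w + 8) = w*(w + 4)*(w + 2)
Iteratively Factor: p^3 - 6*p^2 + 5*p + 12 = (p - 3)*(p^2 - 3*p - 4) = (p - 3)*(p + 1)*(p - 4)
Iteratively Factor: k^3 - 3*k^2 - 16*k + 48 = (k - 4)*(k^2 + k - 12) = (k - 4)*(k + 4)*(k - 3)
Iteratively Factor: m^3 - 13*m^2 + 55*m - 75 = (m - 5)*(m^2 - 8*m + 15) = (m - 5)^2*(m - 3)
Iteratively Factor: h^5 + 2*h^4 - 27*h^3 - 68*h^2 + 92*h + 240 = (h - 5)*(h^4 + 7*h^3 + 8*h^2 - 28*h - 48) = (h - 5)*(h + 4)*(h^3 + 3*h^2 - 4*h - 12) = (h - 5)*(h + 2)*(h + 4)*(h^2 + h - 6) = (h - 5)*(h - 2)*(h + 2)*(h + 4)*(h + 3)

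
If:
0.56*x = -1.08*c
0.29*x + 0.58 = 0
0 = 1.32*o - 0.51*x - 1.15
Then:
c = 1.04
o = 0.10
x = -2.00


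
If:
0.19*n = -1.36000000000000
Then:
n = -7.16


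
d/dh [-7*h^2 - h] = -14*h - 1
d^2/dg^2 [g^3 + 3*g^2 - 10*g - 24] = 6*g + 6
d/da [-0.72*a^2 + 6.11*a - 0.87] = 6.11 - 1.44*a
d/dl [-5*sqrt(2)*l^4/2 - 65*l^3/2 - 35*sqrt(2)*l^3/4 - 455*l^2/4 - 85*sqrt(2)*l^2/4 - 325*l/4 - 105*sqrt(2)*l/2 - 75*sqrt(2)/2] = -10*sqrt(2)*l^3 - 195*l^2/2 - 105*sqrt(2)*l^2/4 - 455*l/2 - 85*sqrt(2)*l/2 - 325/4 - 105*sqrt(2)/2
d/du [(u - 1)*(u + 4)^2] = (u + 4)*(3*u + 2)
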